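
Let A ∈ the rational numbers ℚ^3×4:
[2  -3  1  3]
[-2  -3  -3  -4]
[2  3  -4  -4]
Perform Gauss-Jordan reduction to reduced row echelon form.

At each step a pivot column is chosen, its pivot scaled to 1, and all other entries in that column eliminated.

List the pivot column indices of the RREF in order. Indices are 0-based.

pivot(0,0)=2: scale R0 → (1, -3/2, 1/2, 3/2)
  clear (1,0): R1 −= (-2)R0 → (0, -6, -2, -1)
  clear (2,0): R2 −= (2)R0 → (0, 6, -5, -7)
pivot(1,1)=-6: scale R1 → (0, 1, 1/3, 1/6)
  clear (0,1): R0 −= (-3/2)R1 → (1, 0, 1, 7/4)
  clear (2,1): R2 −= (6)R1 → (0, 0, -7, -8)
pivot(2,2)=-7: scale R2 → (0, 0, 1, 8/7)
  clear (0,2): R0 −= (1)R2 → (1, 0, 0, 17/28)
  clear (1,2): R1 −= (1/3)R2 → (0, 1, 0, -3/14)

pivot columns: 0, 1, 2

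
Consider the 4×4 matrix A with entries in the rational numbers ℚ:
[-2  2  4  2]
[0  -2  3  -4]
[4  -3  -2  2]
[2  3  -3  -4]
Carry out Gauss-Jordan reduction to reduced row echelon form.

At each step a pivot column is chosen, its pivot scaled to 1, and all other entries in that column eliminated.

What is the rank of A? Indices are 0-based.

rank = 4

step 1: normalize row 0 (÷-2) = (1, -1, -2, -1)
  row 2: subtract 4×row0 = (0, 1, 6, 6)
  row 3: subtract 2×row0 = (0, 5, 1, -2)
step 2: normalize row 1 (÷-2) = (0, 1, -3/2, 2)
  row 0: subtract -1×row1 = (1, 0, -7/2, 1)
  row 2: subtract 1×row1 = (0, 0, 15/2, 4)
  row 3: subtract 5×row1 = (0, 0, 17/2, -12)
step 3: normalize row 2 (÷15/2) = (0, 0, 1, 8/15)
  row 0: subtract -7/2×row2 = (1, 0, 0, 43/15)
  row 1: subtract -3/2×row2 = (0, 1, 0, 14/5)
  row 3: subtract 17/2×row2 = (0, 0, 0, -248/15)
step 4: normalize row 3 (÷-248/15) = (0, 0, 0, 1)
  row 0: subtract 43/15×row3 = (1, 0, 0, 0)
  row 1: subtract 14/5×row3 = (0, 1, 0, 0)
  row 2: subtract 8/15×row3 = (0, 0, 1, 0)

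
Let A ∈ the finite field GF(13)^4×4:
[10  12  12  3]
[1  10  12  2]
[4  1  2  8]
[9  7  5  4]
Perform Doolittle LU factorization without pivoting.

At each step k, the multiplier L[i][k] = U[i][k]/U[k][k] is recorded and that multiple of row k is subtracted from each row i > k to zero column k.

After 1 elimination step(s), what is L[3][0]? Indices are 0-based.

L[3][0] = 10

[col 0] pivot 10
  R1 -= 4*R0 → (0, 1, 3, 3)  (L[1][0] := 4)
  R2 -= 3*R0 → (0, 4, 5, 12)  (L[2][0] := 3)
  R3 -= 10*R0 → (0, 4, 2, 0)  (L[3][0] := 10)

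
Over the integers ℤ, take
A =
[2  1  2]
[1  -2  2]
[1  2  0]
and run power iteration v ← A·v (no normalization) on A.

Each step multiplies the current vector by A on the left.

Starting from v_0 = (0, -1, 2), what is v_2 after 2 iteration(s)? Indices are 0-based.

v_2 = (8, -13, 15)

v_0 = (0, -1, 2).
v_1 = A·v_0 = (3, 6, -2).
v_2 = A·v_1 = (8, -13, 15).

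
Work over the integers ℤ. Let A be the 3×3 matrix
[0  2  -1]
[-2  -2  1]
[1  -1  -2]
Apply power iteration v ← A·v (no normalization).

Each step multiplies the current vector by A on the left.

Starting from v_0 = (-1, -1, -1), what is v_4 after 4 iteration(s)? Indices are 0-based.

v_4 = (-46, 38, -28)

v_0 = (-1, -1, -1).
v_1 = A·v_0 = (-1, 3, 2).
v_2 = A·v_1 = (4, -2, -8).
v_3 = A·v_2 = (4, -12, 22).
v_4 = A·v_3 = (-46, 38, -28).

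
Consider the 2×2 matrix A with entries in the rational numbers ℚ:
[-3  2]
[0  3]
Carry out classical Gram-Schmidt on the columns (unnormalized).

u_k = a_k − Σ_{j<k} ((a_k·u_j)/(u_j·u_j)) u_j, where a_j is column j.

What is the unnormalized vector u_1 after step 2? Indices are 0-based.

u_1 = (0, 3)

Step 1: u_0 = a_0 = (-3, 0).
Step 2: u_1 = a_1 − (-2/3)·u_0 = (0, 3).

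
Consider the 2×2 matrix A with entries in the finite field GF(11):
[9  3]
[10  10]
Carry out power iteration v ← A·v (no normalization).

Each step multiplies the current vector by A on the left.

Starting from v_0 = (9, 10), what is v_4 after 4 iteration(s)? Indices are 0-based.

v_4 = (10, 7)

v_0 = (9, 10).
v_1 = A·v_0 = (1, 3).
v_2 = A·v_1 = (7, 7).
v_3 = A·v_2 = (7, 8).
v_4 = A·v_3 = (10, 7).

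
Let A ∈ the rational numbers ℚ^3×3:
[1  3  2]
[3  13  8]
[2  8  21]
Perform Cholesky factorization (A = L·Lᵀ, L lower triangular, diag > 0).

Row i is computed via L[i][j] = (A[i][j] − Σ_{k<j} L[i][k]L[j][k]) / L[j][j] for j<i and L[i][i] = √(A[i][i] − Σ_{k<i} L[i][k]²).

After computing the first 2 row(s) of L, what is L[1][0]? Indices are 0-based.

L[1][0] = 3

Step 1: L[0][0] = √(1) = 1.
  L[1][0] = (3) / L[0][0] = 3.
Step 2: L[1][1] = √(4) = 2.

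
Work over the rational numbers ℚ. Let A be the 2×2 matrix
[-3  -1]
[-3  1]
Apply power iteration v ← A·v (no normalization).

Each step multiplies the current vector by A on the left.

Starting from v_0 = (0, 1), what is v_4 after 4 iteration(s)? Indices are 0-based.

v_4 = (32, 28)

v_0 = (0, 1).
v_1 = A·v_0 = (-1, 1).
v_2 = A·v_1 = (2, 4).
v_3 = A·v_2 = (-10, -2).
v_4 = A·v_3 = (32, 28).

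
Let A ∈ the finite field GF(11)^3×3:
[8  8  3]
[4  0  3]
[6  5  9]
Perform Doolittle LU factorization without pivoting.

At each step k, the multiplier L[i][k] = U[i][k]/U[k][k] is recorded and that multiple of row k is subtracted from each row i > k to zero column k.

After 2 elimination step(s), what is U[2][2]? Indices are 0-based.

k=0: U[0][0]=8
  eliminate (1,0): mult=6, new row 1: (0, 7, 7); set L[1][0]=6
  eliminate (2,0): mult=9, new row 2: (0, 10, 4); set L[2][0]=9
k=1: U[1][1]=7
  eliminate (2,1): mult=3, new row 2: (0, 0, 5); set L[2][1]=3

U[2][2] = 5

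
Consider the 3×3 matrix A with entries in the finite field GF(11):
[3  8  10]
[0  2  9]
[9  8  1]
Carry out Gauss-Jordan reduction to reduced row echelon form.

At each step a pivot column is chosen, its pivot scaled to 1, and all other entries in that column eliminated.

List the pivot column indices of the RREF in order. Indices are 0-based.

step 1: normalize row 0 (÷3) = (1, 10, 7)
  row 2: subtract 9×row0 = (0, 6, 4)
step 2: normalize row 1 (÷2) = (0, 1, 10)
  row 0: subtract 10×row1 = (1, 0, 6)
  row 2: subtract 6×row1 = (0, 0, 10)
step 3: normalize row 2 (÷10) = (0, 0, 1)
  row 0: subtract 6×row2 = (1, 0, 0)
  row 1: subtract 10×row2 = (0, 1, 0)

pivot columns: 0, 1, 2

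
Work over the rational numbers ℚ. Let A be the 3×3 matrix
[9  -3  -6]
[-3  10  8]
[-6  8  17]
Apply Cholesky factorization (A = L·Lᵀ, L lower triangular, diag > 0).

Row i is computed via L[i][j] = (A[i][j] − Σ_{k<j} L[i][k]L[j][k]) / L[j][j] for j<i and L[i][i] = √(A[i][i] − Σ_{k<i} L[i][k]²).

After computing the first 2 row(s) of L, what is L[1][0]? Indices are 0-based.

Step 1: L[0][0] = √(9) = 3.
  L[1][0] = (-3) / L[0][0] = -1.
Step 2: L[1][1] = √(9) = 3.

L[1][0] = -1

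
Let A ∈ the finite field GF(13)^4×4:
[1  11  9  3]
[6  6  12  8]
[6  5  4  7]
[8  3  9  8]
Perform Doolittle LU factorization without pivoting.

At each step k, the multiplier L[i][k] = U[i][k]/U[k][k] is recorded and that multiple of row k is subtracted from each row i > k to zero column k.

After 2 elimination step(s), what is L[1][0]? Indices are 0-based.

[col 0] pivot 1
  R1 -= 6*R0 → (0, 5, 10, 3)  (L[1][0] := 6)
  R2 -= 6*R0 → (0, 4, 2, 2)  (L[2][0] := 6)
  R3 -= 8*R0 → (0, 6, 2, 10)  (L[3][0] := 8)
[col 1] pivot 5
  R2 -= 6*R1 → (0, 0, 7, 10)  (L[2][1] := 6)
  R3 -= 9*R1 → (0, 0, 3, 9)  (L[3][1] := 9)

L[1][0] = 6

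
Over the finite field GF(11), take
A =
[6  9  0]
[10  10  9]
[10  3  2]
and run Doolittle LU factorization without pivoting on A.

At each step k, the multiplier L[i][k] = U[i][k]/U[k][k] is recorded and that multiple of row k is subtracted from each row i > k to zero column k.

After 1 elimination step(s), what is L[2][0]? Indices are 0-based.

L[2][0] = 9

[col 0] pivot 6
  R1 -= 9*R0 → (0, 6, 9)  (L[1][0] := 9)
  R2 -= 9*R0 → (0, 10, 2)  (L[2][0] := 9)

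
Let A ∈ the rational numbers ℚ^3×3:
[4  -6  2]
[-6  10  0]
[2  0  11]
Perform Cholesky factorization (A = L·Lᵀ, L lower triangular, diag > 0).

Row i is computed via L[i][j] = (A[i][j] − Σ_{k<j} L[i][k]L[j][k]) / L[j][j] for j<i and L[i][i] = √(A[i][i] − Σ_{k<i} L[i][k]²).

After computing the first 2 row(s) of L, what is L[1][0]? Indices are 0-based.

L[1][0] = -3

Step 1: L[0][0] = √(4) = 2.
  L[1][0] = (-6) / L[0][0] = -3.
Step 2: L[1][1] = √(1) = 1.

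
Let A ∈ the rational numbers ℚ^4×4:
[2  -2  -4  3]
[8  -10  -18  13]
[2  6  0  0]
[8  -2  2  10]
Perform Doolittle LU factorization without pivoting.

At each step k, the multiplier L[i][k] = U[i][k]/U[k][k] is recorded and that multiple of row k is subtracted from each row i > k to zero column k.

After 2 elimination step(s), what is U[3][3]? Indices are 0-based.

[col 0] pivot 2
  R1 -= 4*R0 → (0, -2, -2, 1)  (L[1][0] := 4)
  R2 -= 1*R0 → (0, 8, 4, -3)  (L[2][0] := 1)
  R3 -= 4*R0 → (0, 6, 18, -2)  (L[3][0] := 4)
[col 1] pivot -2
  R2 -= -4*R1 → (0, 0, -4, 1)  (L[2][1] := -4)
  R3 -= -3*R1 → (0, 0, 12, 1)  (L[3][1] := -3)

U[3][3] = 1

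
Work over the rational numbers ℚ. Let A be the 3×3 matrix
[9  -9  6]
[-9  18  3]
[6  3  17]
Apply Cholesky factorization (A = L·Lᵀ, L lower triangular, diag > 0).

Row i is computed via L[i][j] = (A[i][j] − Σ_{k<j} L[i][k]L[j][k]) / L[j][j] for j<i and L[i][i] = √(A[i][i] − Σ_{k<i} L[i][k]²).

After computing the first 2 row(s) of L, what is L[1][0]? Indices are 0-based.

Step 1: L[0][0] = √(9) = 3.
  L[1][0] = (-9) / L[0][0] = -3.
Step 2: L[1][1] = √(9) = 3.

L[1][0] = -3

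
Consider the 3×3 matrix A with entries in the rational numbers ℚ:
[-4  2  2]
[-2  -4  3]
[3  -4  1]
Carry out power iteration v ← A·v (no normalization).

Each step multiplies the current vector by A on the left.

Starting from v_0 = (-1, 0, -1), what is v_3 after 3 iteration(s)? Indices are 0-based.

v_3 = (60, 102, 0)

v_0 = (-1, 0, -1).
v_1 = A·v_0 = (2, -1, -4).
v_2 = A·v_1 = (-18, -12, 6).
v_3 = A·v_2 = (60, 102, 0).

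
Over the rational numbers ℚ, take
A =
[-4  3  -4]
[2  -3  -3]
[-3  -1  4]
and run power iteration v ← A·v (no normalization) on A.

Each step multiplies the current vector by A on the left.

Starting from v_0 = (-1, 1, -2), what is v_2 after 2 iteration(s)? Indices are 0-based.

v_0 = (-1, 1, -2).
v_1 = A·v_0 = (15, 1, -6).
v_2 = A·v_1 = (-33, 45, -70).

v_2 = (-33, 45, -70)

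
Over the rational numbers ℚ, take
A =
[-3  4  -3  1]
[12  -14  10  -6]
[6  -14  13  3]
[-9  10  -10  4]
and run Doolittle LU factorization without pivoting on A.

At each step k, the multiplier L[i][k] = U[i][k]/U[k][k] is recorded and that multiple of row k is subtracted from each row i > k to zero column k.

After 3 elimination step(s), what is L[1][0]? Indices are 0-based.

L[1][0] = -4

[col 0] pivot -3
  R1 -= -4*R0 → (0, 2, -2, -2)  (L[1][0] := -4)
  R2 -= -2*R0 → (0, -6, 7, 5)  (L[2][0] := -2)
  R3 -= 3*R0 → (0, -2, -1, 1)  (L[3][0] := 3)
[col 1] pivot 2
  R2 -= -3*R1 → (0, 0, 1, -1)  (L[2][1] := -3)
  R3 -= -1*R1 → (0, 0, -3, -1)  (L[3][1] := -1)
[col 2] pivot 1
  R3 -= -3*R2 → (0, 0, 0, -4)  (L[3][2] := -3)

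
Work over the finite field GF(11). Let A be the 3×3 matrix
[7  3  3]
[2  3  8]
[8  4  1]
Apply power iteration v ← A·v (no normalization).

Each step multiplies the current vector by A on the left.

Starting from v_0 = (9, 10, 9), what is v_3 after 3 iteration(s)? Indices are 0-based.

v_3 = (0, 1, 9)

v_0 = (9, 10, 9).
v_1 = A·v_0 = (10, 10, 0).
v_2 = A·v_1 = (1, 6, 10).
v_3 = A·v_2 = (0, 1, 9).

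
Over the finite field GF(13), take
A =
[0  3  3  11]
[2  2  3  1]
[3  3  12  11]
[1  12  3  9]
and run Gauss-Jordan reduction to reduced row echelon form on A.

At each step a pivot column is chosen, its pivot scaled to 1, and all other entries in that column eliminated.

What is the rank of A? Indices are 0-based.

rank = 4

[1] R0 <-> R1
[1] R0 /= 2  ⇒  (1, 1, 8, 7)
     R2 -= 3·R0  ⇒  (0, 0, 1, 3)
     R3 -= 1·R0  ⇒  (0, 11, 8, 2)
[2] R1 /= 3  ⇒  (0, 1, 1, 8)
     R0 -= 1·R1  ⇒  (1, 0, 7, 12)
     R3 -= 11·R1  ⇒  (0, 0, 10, 5)
[3] R2 /= 1  ⇒  (0, 0, 1, 3)
     R0 -= 7·R2  ⇒  (1, 0, 0, 4)
     R1 -= 1·R2  ⇒  (0, 1, 0, 5)
     R3 -= 10·R2  ⇒  (0, 0, 0, 1)
[4] R3 /= 1  ⇒  (0, 0, 0, 1)
     R0 -= 4·R3  ⇒  (1, 0, 0, 0)
     R1 -= 5·R3  ⇒  (0, 1, 0, 0)
     R2 -= 3·R3  ⇒  (0, 0, 1, 0)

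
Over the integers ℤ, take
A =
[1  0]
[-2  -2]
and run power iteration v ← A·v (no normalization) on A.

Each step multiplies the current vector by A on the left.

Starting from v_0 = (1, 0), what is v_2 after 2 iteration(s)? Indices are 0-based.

v_2 = (1, 2)

v_0 = (1, 0).
v_1 = A·v_0 = (1, -2).
v_2 = A·v_1 = (1, 2).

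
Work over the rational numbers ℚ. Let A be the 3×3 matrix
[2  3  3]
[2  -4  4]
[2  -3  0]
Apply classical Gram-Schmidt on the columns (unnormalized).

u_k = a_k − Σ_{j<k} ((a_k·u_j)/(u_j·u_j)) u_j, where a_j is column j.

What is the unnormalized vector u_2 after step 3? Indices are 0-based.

u_2 = (27/86, 81/43, -189/86)

Step 1: u_0 = a_0 = (2, 2, 2).
Step 2: u_1 = a_1 − (-2/3)·u_0 = (13/3, -8/3, -5/3).
Step 3: u_2 = a_2 − (7/6)·u_0 − (7/86)·u_1 = (27/86, 81/43, -189/86).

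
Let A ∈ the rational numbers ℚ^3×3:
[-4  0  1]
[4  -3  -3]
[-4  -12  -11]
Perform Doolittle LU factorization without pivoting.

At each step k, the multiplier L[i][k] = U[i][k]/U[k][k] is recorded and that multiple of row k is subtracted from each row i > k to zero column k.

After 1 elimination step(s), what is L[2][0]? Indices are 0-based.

[col 0] pivot -4
  R1 -= -1*R0 → (0, -3, -2)  (L[1][0] := -1)
  R2 -= 1*R0 → (0, -12, -12)  (L[2][0] := 1)

L[2][0] = 1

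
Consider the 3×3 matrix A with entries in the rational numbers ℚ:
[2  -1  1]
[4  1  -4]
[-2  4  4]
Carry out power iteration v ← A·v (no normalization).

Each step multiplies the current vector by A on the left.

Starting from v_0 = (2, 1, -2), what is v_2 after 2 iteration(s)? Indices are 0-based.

v_0 = (2, 1, -2).
v_1 = A·v_0 = (1, 17, -8).
v_2 = A·v_1 = (-23, 53, 34).

v_2 = (-23, 53, 34)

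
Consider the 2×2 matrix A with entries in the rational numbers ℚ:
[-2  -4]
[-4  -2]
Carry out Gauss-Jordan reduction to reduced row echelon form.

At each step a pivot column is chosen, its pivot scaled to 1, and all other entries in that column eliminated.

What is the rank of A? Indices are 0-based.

rank = 2

step 1: normalize row 0 (÷-2) = (1, 2)
  row 1: subtract -4×row0 = (0, 6)
step 2: normalize row 1 (÷6) = (0, 1)
  row 0: subtract 2×row1 = (1, 0)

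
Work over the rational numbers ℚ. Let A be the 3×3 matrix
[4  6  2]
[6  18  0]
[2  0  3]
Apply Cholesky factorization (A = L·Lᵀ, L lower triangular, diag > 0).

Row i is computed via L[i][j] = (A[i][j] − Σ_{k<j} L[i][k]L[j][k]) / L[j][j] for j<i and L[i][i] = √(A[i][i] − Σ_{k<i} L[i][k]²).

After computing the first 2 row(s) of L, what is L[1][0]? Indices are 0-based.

Step 1: L[0][0] = √(4) = 2.
  L[1][0] = (6) / L[0][0] = 3.
Step 2: L[1][1] = √(9) = 3.

L[1][0] = 3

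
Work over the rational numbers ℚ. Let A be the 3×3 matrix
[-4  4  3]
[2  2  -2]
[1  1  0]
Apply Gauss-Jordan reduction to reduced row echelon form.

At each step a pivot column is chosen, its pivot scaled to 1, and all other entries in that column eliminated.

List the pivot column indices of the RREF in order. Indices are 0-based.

pivot columns: 0, 1, 2

[1] R0 /= -4  ⇒  (1, -1, -3/4)
     R1 -= 2·R0  ⇒  (0, 4, -1/2)
     R2 -= 1·R0  ⇒  (0, 2, 3/4)
[2] R1 /= 4  ⇒  (0, 1, -1/8)
     R0 -= -1·R1  ⇒  (1, 0, -7/8)
     R2 -= 2·R1  ⇒  (0, 0, 1)
[3] R2 /= 1  ⇒  (0, 0, 1)
     R0 -= -7/8·R2  ⇒  (1, 0, 0)
     R1 -= -1/8·R2  ⇒  (0, 1, 0)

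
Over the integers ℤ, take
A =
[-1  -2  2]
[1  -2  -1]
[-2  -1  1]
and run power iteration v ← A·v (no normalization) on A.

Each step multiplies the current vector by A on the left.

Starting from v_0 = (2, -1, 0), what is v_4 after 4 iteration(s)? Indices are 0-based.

v_4 = (36, -22, 3)

v_0 = (2, -1, 0).
v_1 = A·v_0 = (0, 4, -3).
v_2 = A·v_1 = (-14, -5, -7).
v_3 = A·v_2 = (10, 3, 26).
v_4 = A·v_3 = (36, -22, 3).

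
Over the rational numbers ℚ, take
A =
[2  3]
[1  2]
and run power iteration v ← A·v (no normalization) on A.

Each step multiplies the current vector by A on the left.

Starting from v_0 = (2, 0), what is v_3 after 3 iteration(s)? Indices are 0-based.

v_3 = (52, 30)

v_0 = (2, 0).
v_1 = A·v_0 = (4, 2).
v_2 = A·v_1 = (14, 8).
v_3 = A·v_2 = (52, 30).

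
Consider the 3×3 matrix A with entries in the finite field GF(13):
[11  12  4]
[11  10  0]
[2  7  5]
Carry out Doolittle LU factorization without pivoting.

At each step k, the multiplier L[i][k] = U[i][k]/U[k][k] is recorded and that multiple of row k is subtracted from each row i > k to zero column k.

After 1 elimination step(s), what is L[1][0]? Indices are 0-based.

L[1][0] = 1

Step 1: pivot at (0,0) is 11.
  row1 ← row1 − (1)·row0  ⇒  L[1][0]=1, U row1=(0, 11, 9)
  row2 ← row2 − (12)·row0  ⇒  L[2][0]=12, U row2=(0, 6, 9)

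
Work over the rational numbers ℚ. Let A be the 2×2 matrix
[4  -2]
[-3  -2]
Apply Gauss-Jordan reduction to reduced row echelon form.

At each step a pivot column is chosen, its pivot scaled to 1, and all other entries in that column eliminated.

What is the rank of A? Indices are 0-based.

rank = 2

[1] R0 /= 4  ⇒  (1, -1/2)
     R1 -= -3·R0  ⇒  (0, -7/2)
[2] R1 /= -7/2  ⇒  (0, 1)
     R0 -= -1/2·R1  ⇒  (1, 0)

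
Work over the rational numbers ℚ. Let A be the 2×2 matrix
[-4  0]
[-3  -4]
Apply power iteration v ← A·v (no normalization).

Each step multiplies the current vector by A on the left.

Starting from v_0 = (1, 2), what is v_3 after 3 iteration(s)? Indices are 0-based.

v_0 = (1, 2).
v_1 = A·v_0 = (-4, -11).
v_2 = A·v_1 = (16, 56).
v_3 = A·v_2 = (-64, -272).

v_3 = (-64, -272)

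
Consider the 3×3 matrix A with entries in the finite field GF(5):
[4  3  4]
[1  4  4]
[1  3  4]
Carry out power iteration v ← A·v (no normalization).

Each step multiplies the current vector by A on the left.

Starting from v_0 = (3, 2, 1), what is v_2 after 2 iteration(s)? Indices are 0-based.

v_2 = (0, 4, 4)

v_0 = (3, 2, 1).
v_1 = A·v_0 = (2, 0, 3).
v_2 = A·v_1 = (0, 4, 4).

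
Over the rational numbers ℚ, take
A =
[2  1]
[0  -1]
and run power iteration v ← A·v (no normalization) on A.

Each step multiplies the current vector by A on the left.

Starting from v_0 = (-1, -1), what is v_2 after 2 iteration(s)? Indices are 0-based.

v_2 = (-5, -1)

v_0 = (-1, -1).
v_1 = A·v_0 = (-3, 1).
v_2 = A·v_1 = (-5, -1).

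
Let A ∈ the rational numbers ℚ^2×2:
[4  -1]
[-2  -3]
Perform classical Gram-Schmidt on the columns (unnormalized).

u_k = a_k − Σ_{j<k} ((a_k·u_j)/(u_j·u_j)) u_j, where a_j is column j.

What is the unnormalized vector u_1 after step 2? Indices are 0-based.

u_1 = (-7/5, -14/5)

Step 1: u_0 = a_0 = (4, -2).
Step 2: u_1 = a_1 − (1/10)·u_0 = (-7/5, -14/5).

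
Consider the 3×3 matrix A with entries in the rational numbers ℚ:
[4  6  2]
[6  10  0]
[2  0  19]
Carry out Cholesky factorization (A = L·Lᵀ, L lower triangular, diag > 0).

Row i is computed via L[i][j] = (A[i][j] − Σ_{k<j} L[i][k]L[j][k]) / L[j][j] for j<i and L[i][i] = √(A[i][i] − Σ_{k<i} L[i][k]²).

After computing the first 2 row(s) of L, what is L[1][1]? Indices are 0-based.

Step 1: L[0][0] = √(4) = 2.
  L[1][0] = (6) / L[0][0] = 3.
Step 2: L[1][1] = √(1) = 1.

L[1][1] = 1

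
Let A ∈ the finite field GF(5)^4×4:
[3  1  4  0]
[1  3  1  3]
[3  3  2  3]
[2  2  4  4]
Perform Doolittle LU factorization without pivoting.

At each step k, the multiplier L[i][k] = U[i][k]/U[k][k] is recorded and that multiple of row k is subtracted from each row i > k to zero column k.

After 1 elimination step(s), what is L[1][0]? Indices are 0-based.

[col 0] pivot 3
  R1 -= 2*R0 → (0, 1, 3, 3)  (L[1][0] := 2)
  R2 -= 1*R0 → (0, 2, 3, 3)  (L[2][0] := 1)
  R3 -= 4*R0 → (0, 3, 3, 4)  (L[3][0] := 4)

L[1][0] = 2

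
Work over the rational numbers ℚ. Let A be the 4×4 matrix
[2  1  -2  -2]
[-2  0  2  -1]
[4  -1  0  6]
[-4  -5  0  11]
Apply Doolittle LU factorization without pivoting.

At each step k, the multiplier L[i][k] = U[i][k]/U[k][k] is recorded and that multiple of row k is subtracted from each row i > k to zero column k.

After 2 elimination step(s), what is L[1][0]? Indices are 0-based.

L[1][0] = -1

k=0: U[0][0]=2
  eliminate (1,0): mult=-1, new row 1: (0, 1, 0, -3); set L[1][0]=-1
  eliminate (2,0): mult=2, new row 2: (0, -3, 4, 10); set L[2][0]=2
  eliminate (3,0): mult=-2, new row 3: (0, -3, -4, 7); set L[3][0]=-2
k=1: U[1][1]=1
  eliminate (2,1): mult=-3, new row 2: (0, 0, 4, 1); set L[2][1]=-3
  eliminate (3,1): mult=-3, new row 3: (0, 0, -4, -2); set L[3][1]=-3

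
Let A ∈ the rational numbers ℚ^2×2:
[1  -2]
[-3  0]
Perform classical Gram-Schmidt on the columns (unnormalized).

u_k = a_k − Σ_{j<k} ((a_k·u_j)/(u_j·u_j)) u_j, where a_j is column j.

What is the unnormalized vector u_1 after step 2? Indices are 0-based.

u_1 = (-9/5, -3/5)

Step 1: u_0 = a_0 = (1, -3).
Step 2: u_1 = a_1 − (-1/5)·u_0 = (-9/5, -3/5).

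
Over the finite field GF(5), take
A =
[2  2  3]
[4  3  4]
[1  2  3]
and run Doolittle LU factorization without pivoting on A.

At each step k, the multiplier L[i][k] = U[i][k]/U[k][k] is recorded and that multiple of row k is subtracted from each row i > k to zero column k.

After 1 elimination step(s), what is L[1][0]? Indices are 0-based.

[col 0] pivot 2
  R1 -= 2*R0 → (0, 4, 3)  (L[1][0] := 2)
  R2 -= 3*R0 → (0, 1, 4)  (L[2][0] := 3)

L[1][0] = 2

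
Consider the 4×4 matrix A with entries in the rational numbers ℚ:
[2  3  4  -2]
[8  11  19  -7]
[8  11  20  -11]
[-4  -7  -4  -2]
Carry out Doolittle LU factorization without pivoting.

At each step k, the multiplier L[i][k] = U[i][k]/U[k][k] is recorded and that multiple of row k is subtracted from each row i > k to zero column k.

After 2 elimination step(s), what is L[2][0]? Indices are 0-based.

[col 0] pivot 2
  R1 -= 4*R0 → (0, -1, 3, 1)  (L[1][0] := 4)
  R2 -= 4*R0 → (0, -1, 4, -3)  (L[2][0] := 4)
  R3 -= -2*R0 → (0, -1, 4, -6)  (L[3][0] := -2)
[col 1] pivot -1
  R2 -= 1*R1 → (0, 0, 1, -4)  (L[2][1] := 1)
  R3 -= 1*R1 → (0, 0, 1, -7)  (L[3][1] := 1)

L[2][0] = 4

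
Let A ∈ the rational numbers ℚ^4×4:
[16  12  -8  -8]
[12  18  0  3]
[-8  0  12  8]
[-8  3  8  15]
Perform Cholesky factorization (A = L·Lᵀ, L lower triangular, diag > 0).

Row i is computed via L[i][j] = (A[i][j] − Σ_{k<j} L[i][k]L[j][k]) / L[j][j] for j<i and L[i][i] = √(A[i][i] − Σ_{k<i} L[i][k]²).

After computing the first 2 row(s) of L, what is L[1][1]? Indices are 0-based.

L[1][1] = 3

Step 1: L[0][0] = √(16) = 4.
  L[1][0] = (12) / L[0][0] = 3.
Step 2: L[1][1] = √(9) = 3.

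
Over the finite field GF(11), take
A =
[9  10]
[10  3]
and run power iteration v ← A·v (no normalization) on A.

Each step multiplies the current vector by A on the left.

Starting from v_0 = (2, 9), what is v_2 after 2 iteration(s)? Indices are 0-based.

v_2 = (1, 0)

v_0 = (2, 9).
v_1 = A·v_0 = (9, 3).
v_2 = A·v_1 = (1, 0).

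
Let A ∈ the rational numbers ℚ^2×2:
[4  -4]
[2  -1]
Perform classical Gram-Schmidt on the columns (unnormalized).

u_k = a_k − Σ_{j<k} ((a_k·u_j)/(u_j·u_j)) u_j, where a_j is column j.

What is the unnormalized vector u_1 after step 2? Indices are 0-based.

Step 1: u_0 = a_0 = (4, 2).
Step 2: u_1 = a_1 − (-9/10)·u_0 = (-2/5, 4/5).

u_1 = (-2/5, 4/5)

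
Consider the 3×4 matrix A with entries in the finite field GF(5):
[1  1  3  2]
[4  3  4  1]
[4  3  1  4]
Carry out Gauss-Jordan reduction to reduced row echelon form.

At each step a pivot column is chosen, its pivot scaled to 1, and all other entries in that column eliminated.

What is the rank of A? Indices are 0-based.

pivot(0,0)=1: scale R0 → (1, 1, 3, 2)
  clear (1,0): R1 −= (4)R0 → (0, 4, 2, 3)
  clear (2,0): R2 −= (4)R0 → (0, 4, 4, 1)
pivot(1,1)=4: scale R1 → (0, 1, 3, 2)
  clear (0,1): R0 −= (1)R1 → (1, 0, 0, 0)
  clear (2,1): R2 −= (4)R1 → (0, 0, 2, 3)
pivot(2,2)=2: scale R2 → (0, 0, 1, 4)
  clear (1,2): R1 −= (3)R2 → (0, 1, 0, 0)

rank = 3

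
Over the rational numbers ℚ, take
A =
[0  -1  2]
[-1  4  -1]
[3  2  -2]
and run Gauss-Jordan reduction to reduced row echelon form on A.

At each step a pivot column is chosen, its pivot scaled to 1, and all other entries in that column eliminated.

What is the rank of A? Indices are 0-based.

rank = 3

pivot(0,0): swap R0↔R1
pivot(0,0)=-1: scale R0 → (1, -4, 1)
  clear (2,0): R2 −= (3)R0 → (0, 14, -5)
pivot(1,1)=-1: scale R1 → (0, 1, -2)
  clear (0,1): R0 −= (-4)R1 → (1, 0, -7)
  clear (2,1): R2 −= (14)R1 → (0, 0, 23)
pivot(2,2)=23: scale R2 → (0, 0, 1)
  clear (0,2): R0 −= (-7)R2 → (1, 0, 0)
  clear (1,2): R1 −= (-2)R2 → (0, 1, 0)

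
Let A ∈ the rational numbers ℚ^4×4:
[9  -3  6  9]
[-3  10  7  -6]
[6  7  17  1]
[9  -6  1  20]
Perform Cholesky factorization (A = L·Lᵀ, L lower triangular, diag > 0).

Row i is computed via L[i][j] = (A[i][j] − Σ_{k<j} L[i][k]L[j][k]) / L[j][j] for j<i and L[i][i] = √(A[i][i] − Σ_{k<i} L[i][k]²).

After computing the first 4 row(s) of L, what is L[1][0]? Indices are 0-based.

Step 1: L[0][0] = √(9) = 3.
  L[1][0] = (-3) / L[0][0] = -1.
Step 2: L[1][1] = √(9) = 3.
  L[2][0] = (6) / L[0][0] = 2.
  L[2][1] = (9) / L[1][1] = 3.
Step 3: L[2][2] = √(4) = 2.
  L[3][0] = (9) / L[0][0] = 3.
  L[3][1] = (-3) / L[1][1] = -1.
  L[3][2] = (-2) / L[2][2] = -1.
Step 4: L[3][3] = √(9) = 3.

L[1][0] = -1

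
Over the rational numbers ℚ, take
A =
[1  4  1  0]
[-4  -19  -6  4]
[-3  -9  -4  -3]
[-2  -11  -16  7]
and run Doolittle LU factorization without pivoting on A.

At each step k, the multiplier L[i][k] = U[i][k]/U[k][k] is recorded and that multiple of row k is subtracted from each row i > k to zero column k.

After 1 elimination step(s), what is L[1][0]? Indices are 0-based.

Step 1: pivot at (0,0) is 1.
  row1 ← row1 − (-4)·row0  ⇒  L[1][0]=-4, U row1=(0, -3, -2, 4)
  row2 ← row2 − (-3)·row0  ⇒  L[2][0]=-3, U row2=(0, 3, -1, -3)
  row3 ← row3 − (-2)·row0  ⇒  L[3][0]=-2, U row3=(0, -3, -14, 7)

L[1][0] = -4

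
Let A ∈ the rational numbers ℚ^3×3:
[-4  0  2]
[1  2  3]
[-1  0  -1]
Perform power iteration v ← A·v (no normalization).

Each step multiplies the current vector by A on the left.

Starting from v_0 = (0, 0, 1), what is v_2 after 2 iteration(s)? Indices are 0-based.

v_2 = (-10, 5, -1)

v_0 = (0, 0, 1).
v_1 = A·v_0 = (2, 3, -1).
v_2 = A·v_1 = (-10, 5, -1).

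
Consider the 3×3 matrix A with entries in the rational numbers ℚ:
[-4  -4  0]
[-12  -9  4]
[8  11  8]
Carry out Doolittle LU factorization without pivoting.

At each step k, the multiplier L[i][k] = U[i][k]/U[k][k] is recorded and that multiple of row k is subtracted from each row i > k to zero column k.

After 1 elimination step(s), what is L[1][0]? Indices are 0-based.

L[1][0] = 3

k=0: U[0][0]=-4
  eliminate (1,0): mult=3, new row 1: (0, 3, 4); set L[1][0]=3
  eliminate (2,0): mult=-2, new row 2: (0, 3, 8); set L[2][0]=-2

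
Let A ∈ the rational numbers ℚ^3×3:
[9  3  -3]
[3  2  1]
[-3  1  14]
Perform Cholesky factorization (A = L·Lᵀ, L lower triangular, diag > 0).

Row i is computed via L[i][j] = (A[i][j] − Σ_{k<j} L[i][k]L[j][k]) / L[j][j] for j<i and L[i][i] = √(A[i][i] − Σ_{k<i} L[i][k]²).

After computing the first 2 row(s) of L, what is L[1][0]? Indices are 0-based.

Step 1: L[0][0] = √(9) = 3.
  L[1][0] = (3) / L[0][0] = 1.
Step 2: L[1][1] = √(1) = 1.

L[1][0] = 1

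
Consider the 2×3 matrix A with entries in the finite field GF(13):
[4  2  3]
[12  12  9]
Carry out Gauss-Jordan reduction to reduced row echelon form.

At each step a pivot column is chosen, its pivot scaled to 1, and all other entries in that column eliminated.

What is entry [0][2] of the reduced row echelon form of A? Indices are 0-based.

[1] R0 /= 4  ⇒  (1, 7, 4)
     R1 -= 12·R0  ⇒  (0, 6, 0)
[2] R1 /= 6  ⇒  (0, 1, 0)
     R0 -= 7·R1  ⇒  (1, 0, 4)

M[0][2] = 4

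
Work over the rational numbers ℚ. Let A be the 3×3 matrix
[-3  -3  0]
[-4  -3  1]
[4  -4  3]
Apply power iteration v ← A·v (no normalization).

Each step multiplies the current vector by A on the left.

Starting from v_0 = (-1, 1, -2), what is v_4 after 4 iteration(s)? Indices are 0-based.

v_0 = (-1, 1, -2).
v_1 = A·v_0 = (0, -1, -14).
v_2 = A·v_1 = (3, -11, -38).
v_3 = A·v_2 = (24, -17, -58).
v_4 = A·v_3 = (-21, -103, -10).

v_4 = (-21, -103, -10)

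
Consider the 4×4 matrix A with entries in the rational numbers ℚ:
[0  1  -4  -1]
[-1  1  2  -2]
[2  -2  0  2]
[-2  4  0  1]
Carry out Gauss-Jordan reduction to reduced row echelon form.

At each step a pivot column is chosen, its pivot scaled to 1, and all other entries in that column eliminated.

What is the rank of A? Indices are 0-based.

pivot(0,0): swap R0↔R1
pivot(0,0)=-1: scale R0 → (1, -1, -2, 2)
  clear (2,0): R2 −= (2)R0 → (0, 0, 4, -2)
  clear (3,0): R3 −= (-2)R0 → (0, 2, -4, 5)
pivot(1,1)=1: scale R1 → (0, 1, -4, -1)
  clear (0,1): R0 −= (-1)R1 → (1, 0, -6, 1)
  clear (3,1): R3 −= (2)R1 → (0, 0, 4, 7)
pivot(2,2)=4: scale R2 → (0, 0, 1, -1/2)
  clear (0,2): R0 −= (-6)R2 → (1, 0, 0, -2)
  clear (1,2): R1 −= (-4)R2 → (0, 1, 0, -3)
  clear (3,2): R3 −= (4)R2 → (0, 0, 0, 9)
pivot(3,3)=9: scale R3 → (0, 0, 0, 1)
  clear (0,3): R0 −= (-2)R3 → (1, 0, 0, 0)
  clear (1,3): R1 −= (-3)R3 → (0, 1, 0, 0)
  clear (2,3): R2 −= (-1/2)R3 → (0, 0, 1, 0)

rank = 4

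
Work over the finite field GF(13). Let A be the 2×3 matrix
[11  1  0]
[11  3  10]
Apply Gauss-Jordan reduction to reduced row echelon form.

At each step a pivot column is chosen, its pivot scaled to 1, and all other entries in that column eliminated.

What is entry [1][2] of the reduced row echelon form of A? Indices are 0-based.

[1] R0 /= 11  ⇒  (1, 6, 0)
     R1 -= 11·R0  ⇒  (0, 2, 10)
[2] R1 /= 2  ⇒  (0, 1, 5)
     R0 -= 6·R1  ⇒  (1, 0, 9)

M[1][2] = 5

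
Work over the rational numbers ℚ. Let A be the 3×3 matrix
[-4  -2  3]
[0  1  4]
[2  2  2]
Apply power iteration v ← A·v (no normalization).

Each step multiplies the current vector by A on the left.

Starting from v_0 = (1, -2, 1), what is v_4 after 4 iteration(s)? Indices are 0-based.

v_0 = (1, -2, 1).
v_1 = A·v_0 = (3, 2, 0).
v_2 = A·v_1 = (-16, 2, 10).
v_3 = A·v_2 = (90, 42, -8).
v_4 = A·v_3 = (-468, 10, 248).

v_4 = (-468, 10, 248)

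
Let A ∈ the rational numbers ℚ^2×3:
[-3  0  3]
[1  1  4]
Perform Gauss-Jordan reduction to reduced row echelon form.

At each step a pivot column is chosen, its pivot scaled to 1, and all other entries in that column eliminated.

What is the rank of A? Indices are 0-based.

[1] R0 /= -3  ⇒  (1, 0, -1)
     R1 -= 1·R0  ⇒  (0, 1, 5)
[2] R1 /= 1  ⇒  (0, 1, 5)

rank = 2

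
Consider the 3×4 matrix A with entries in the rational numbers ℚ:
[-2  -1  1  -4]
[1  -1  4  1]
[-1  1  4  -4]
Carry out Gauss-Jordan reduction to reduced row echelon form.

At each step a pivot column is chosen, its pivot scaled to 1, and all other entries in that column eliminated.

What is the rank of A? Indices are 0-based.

rank = 3

[1] R0 /= -2  ⇒  (1, 1/2, -1/2, 2)
     R1 -= 1·R0  ⇒  (0, -3/2, 9/2, -1)
     R2 -= -1·R0  ⇒  (0, 3/2, 7/2, -2)
[2] R1 /= -3/2  ⇒  (0, 1, -3, 2/3)
     R0 -= 1/2·R1  ⇒  (1, 0, 1, 5/3)
     R2 -= 3/2·R1  ⇒  (0, 0, 8, -3)
[3] R2 /= 8  ⇒  (0, 0, 1, -3/8)
     R0 -= 1·R2  ⇒  (1, 0, 0, 49/24)
     R1 -= -3·R2  ⇒  (0, 1, 0, -11/24)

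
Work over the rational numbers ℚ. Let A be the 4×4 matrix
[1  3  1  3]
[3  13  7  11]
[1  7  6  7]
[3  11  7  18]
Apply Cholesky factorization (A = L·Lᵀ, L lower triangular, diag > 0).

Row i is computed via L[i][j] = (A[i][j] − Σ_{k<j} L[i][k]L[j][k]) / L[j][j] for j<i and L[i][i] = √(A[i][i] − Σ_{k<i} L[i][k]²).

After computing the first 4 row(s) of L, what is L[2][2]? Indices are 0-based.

Step 1: L[0][0] = √(1) = 1.
  L[1][0] = (3) / L[0][0] = 3.
Step 2: L[1][1] = √(4) = 2.
  L[2][0] = (1) / L[0][0] = 1.
  L[2][1] = (4) / L[1][1] = 2.
Step 3: L[2][2] = √(1) = 1.
  L[3][0] = (3) / L[0][0] = 3.
  L[3][1] = (2) / L[1][1] = 1.
  L[3][2] = (2) / L[2][2] = 2.
Step 4: L[3][3] = √(4) = 2.

L[2][2] = 1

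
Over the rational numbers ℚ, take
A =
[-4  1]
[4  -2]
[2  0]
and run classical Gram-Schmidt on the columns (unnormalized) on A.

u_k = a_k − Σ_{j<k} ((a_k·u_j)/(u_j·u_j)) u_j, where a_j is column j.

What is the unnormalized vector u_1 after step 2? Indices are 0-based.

Step 1: u_0 = a_0 = (-4, 4, 2).
Step 2: u_1 = a_1 − (-1/3)·u_0 = (-1/3, -2/3, 2/3).

u_1 = (-1/3, -2/3, 2/3)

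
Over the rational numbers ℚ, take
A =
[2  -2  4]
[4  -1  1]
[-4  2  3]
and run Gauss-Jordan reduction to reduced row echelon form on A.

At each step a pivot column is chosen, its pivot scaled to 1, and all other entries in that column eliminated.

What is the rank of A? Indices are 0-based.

rank = 3

step 1: normalize row 0 (÷2) = (1, -1, 2)
  row 1: subtract 4×row0 = (0, 3, -7)
  row 2: subtract -4×row0 = (0, -2, 11)
step 2: normalize row 1 (÷3) = (0, 1, -7/3)
  row 0: subtract -1×row1 = (1, 0, -1/3)
  row 2: subtract -2×row1 = (0, 0, 19/3)
step 3: normalize row 2 (÷19/3) = (0, 0, 1)
  row 0: subtract -1/3×row2 = (1, 0, 0)
  row 1: subtract -7/3×row2 = (0, 1, 0)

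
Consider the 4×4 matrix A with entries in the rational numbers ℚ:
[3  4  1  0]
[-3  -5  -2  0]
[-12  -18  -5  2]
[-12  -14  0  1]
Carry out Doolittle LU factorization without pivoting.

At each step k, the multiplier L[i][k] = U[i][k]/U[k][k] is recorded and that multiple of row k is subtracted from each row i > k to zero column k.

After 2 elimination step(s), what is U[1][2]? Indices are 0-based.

k=0: U[0][0]=3
  eliminate (1,0): mult=-1, new row 1: (0, -1, -1, 0); set L[1][0]=-1
  eliminate (2,0): mult=-4, new row 2: (0, -2, -1, 2); set L[2][0]=-4
  eliminate (3,0): mult=-4, new row 3: (0, 2, 4, 1); set L[3][0]=-4
k=1: U[1][1]=-1
  eliminate (2,1): mult=2, new row 2: (0, 0, 1, 2); set L[2][1]=2
  eliminate (3,1): mult=-2, new row 3: (0, 0, 2, 1); set L[3][1]=-2

U[1][2] = -1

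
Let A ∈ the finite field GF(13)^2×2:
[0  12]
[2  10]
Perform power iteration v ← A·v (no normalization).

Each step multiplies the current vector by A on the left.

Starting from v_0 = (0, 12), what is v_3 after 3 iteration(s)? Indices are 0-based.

v_3 = (7, 2)

v_0 = (0, 12).
v_1 = A·v_0 = (1, 3).
v_2 = A·v_1 = (10, 6).
v_3 = A·v_2 = (7, 2).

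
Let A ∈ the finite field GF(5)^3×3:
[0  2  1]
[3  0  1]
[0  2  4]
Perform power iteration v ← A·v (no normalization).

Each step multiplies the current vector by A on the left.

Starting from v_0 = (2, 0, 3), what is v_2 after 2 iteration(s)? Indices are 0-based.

v_0 = (2, 0, 3).
v_1 = A·v_0 = (3, 4, 2).
v_2 = A·v_1 = (0, 1, 1).

v_2 = (0, 1, 1)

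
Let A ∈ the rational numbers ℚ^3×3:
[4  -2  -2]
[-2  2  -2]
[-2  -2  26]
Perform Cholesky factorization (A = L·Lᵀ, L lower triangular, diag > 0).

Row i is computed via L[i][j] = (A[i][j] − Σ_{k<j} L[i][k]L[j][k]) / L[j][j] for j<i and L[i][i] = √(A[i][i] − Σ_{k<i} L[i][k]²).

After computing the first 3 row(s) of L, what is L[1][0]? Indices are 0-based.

L[1][0] = -1

Step 1: L[0][0] = √(4) = 2.
  L[1][0] = (-2) / L[0][0] = -1.
Step 2: L[1][1] = √(1) = 1.
  L[2][0] = (-2) / L[0][0] = -1.
  L[2][1] = (-3) / L[1][1] = -3.
Step 3: L[2][2] = √(16) = 4.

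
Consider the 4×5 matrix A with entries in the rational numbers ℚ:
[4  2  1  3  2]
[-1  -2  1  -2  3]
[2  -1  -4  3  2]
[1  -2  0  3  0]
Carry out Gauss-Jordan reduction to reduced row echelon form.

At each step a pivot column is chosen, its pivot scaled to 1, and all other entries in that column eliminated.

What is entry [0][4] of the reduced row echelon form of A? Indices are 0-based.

M[0][4] = 271/116

[1] R0 /= 4  ⇒  (1, 1/2, 1/4, 3/4, 1/2)
     R1 -= -1·R0  ⇒  (0, -3/2, 5/4, -5/4, 7/2)
     R2 -= 2·R0  ⇒  (0, -2, -9/2, 3/2, 1)
     R3 -= 1·R0  ⇒  (0, -5/2, -1/4, 9/4, -1/2)
[2] R1 /= -3/2  ⇒  (0, 1, -5/6, 5/6, -7/3)
     R0 -= 1/2·R1  ⇒  (1, 0, 2/3, 1/3, 5/3)
     R2 -= -2·R1  ⇒  (0, 0, -37/6, 19/6, -11/3)
     R3 -= -5/2·R1  ⇒  (0, 0, -7/3, 13/3, -19/3)
[3] R2 /= -37/6  ⇒  (0, 0, 1, -19/37, 22/37)
     R0 -= 2/3·R2  ⇒  (1, 0, 0, 25/37, 47/37)
     R1 -= -5/6·R2  ⇒  (0, 1, 0, 15/37, -68/37)
     R3 -= -7/3·R2  ⇒  (0, 0, 0, 116/37, -183/37)
[4] R3 /= 116/37  ⇒  (0, 0, 0, 1, -183/116)
     R0 -= 25/37·R3  ⇒  (1, 0, 0, 0, 271/116)
     R1 -= 15/37·R3  ⇒  (0, 1, 0, 0, -139/116)
     R2 -= -19/37·R3  ⇒  (0, 0, 1, 0, -25/116)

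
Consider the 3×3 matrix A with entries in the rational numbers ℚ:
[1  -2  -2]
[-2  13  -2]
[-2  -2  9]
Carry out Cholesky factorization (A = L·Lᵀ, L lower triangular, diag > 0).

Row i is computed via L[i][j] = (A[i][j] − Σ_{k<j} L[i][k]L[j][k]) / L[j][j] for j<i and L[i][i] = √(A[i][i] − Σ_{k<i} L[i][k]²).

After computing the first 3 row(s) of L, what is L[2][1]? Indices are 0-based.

Step 1: L[0][0] = √(1) = 1.
  L[1][0] = (-2) / L[0][0] = -2.
Step 2: L[1][1] = √(9) = 3.
  L[2][0] = (-2) / L[0][0] = -2.
  L[2][1] = (-6) / L[1][1] = -2.
Step 3: L[2][2] = √(1) = 1.

L[2][1] = -2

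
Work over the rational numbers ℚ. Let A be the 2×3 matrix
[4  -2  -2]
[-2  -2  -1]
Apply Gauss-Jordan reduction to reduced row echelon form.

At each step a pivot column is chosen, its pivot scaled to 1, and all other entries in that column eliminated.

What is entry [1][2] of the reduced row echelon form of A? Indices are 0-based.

step 1: normalize row 0 (÷4) = (1, -1/2, -1/2)
  row 1: subtract -2×row0 = (0, -3, -2)
step 2: normalize row 1 (÷-3) = (0, 1, 2/3)
  row 0: subtract -1/2×row1 = (1, 0, -1/6)

M[1][2] = 2/3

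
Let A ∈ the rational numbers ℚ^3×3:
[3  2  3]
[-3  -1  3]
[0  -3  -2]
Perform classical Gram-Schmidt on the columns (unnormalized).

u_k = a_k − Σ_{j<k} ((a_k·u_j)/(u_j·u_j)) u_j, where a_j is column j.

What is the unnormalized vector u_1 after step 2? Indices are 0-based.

u_1 = (1/2, 1/2, -3)

Step 1: u_0 = a_0 = (3, -3, 0).
Step 2: u_1 = a_1 − (1/2)·u_0 = (1/2, 1/2, -3).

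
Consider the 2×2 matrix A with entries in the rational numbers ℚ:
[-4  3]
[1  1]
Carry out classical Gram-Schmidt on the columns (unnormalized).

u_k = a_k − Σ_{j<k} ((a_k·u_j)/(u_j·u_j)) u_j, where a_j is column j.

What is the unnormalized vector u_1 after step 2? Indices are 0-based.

Step 1: u_0 = a_0 = (-4, 1).
Step 2: u_1 = a_1 − (-11/17)·u_0 = (7/17, 28/17).

u_1 = (7/17, 28/17)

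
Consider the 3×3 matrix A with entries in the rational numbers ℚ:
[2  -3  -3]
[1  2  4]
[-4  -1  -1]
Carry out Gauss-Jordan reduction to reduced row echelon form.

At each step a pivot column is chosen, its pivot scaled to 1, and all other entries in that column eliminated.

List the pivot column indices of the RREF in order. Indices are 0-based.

pivot columns: 0, 1, 2

step 1: normalize row 0 (÷2) = (1, -3/2, -3/2)
  row 1: subtract 1×row0 = (0, 7/2, 11/2)
  row 2: subtract -4×row0 = (0, -7, -7)
step 2: normalize row 1 (÷7/2) = (0, 1, 11/7)
  row 0: subtract -3/2×row1 = (1, 0, 6/7)
  row 2: subtract -7×row1 = (0, 0, 4)
step 3: normalize row 2 (÷4) = (0, 0, 1)
  row 0: subtract 6/7×row2 = (1, 0, 0)
  row 1: subtract 11/7×row2 = (0, 1, 0)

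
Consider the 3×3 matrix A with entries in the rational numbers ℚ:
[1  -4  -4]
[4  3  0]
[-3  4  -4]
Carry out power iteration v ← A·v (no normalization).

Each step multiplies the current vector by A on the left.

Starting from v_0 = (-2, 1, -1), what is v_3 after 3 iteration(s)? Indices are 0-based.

v_3 = (334, -221, 302)

v_0 = (-2, 1, -1).
v_1 = A·v_0 = (-2, -5, 14).
v_2 = A·v_1 = (-38, -23, -70).
v_3 = A·v_2 = (334, -221, 302).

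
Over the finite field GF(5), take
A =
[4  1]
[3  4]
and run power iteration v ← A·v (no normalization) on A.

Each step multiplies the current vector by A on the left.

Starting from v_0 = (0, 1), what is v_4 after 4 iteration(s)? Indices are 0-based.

v_0 = (0, 1).
v_1 = A·v_0 = (1, 4).
v_2 = A·v_1 = (3, 4).
v_3 = A·v_2 = (1, 0).
v_4 = A·v_3 = (4, 3).

v_4 = (4, 3)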